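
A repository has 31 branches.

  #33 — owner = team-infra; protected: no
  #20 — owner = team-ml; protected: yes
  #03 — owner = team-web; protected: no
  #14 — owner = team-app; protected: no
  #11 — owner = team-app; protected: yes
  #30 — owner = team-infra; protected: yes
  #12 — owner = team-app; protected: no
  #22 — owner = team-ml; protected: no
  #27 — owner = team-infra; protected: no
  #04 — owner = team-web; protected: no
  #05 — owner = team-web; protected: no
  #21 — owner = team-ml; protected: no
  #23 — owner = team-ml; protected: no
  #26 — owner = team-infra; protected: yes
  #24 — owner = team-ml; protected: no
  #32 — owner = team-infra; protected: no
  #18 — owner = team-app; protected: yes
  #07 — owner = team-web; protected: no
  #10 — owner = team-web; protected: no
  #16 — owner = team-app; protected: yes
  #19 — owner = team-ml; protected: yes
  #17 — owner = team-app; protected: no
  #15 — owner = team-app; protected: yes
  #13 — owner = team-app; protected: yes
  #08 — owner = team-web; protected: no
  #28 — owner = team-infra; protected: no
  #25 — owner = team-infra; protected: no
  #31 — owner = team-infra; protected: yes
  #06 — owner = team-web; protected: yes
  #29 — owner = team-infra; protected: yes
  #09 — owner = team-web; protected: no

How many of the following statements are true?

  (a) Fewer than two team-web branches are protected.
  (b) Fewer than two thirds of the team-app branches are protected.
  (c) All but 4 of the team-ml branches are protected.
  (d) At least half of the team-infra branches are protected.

(a) team-web: |A| = 8, |A ∩ B| = 1; needs |A ∩ B| < 2 — true.
(b) team-app: |A| = 8, |A ∩ B| = 5; needs |A ∩ B| / |A| < 2/3 — true.
(c) team-ml: |A| = 6, |A ∩ B| = 2; needs |A ∖ B| = 4 — true.
(d) team-infra: |A| = 9, |A ∩ B| = 4; needs |A ∩ B| ≥ |A ∖ B| — false.

3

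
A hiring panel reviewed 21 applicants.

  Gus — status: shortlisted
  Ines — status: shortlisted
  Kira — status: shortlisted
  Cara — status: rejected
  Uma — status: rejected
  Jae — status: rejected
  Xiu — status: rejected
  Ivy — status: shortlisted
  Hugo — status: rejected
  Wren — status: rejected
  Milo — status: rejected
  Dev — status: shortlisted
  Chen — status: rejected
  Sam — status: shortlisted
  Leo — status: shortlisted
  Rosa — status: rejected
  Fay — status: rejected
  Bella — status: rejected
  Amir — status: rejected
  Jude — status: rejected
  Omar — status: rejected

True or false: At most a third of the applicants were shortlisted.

'At most a third of the applicants were shortlisted' holds iff |A ∩ B| / |A| ≤ 1/3.
|A| = 21, |A ∩ B| = 7, |A ∖ B| = 14.
|A ∩ B|/|A| = 7/21, so the statement is true.

True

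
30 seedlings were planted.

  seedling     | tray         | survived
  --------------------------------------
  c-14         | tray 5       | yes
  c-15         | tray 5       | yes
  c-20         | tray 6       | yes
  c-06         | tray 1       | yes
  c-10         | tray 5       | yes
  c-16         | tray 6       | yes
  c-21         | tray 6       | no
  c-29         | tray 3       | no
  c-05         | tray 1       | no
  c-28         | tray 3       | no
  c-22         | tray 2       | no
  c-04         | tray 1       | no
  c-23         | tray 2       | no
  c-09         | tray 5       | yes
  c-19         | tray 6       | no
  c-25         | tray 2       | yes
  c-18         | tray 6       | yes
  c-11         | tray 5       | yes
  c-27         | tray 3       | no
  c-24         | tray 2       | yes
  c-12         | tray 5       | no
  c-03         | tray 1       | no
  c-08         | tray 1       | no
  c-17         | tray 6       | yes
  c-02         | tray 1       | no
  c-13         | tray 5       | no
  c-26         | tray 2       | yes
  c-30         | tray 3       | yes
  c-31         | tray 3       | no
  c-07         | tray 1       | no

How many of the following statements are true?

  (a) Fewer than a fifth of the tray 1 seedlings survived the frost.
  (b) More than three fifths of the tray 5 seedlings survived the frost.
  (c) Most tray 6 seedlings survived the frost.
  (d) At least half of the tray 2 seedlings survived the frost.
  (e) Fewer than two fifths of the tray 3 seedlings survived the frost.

5

(a) tray 1: |A| = 7, |A ∩ B| = 1; needs |A ∩ B| / |A| < 1/5 — true.
(b) tray 5: |A| = 7, |A ∩ B| = 5; needs |A ∩ B| / |A| > 3/5 — true.
(c) tray 6: |A| = 6, |A ∩ B| = 4; needs |A ∩ B| > |A ∖ B| — true.
(d) tray 2: |A| = 5, |A ∩ B| = 3; needs |A ∩ B| ≥ |A ∖ B| — true.
(e) tray 3: |A| = 5, |A ∩ B| = 1; needs |A ∩ B| / |A| < 2/5 — true.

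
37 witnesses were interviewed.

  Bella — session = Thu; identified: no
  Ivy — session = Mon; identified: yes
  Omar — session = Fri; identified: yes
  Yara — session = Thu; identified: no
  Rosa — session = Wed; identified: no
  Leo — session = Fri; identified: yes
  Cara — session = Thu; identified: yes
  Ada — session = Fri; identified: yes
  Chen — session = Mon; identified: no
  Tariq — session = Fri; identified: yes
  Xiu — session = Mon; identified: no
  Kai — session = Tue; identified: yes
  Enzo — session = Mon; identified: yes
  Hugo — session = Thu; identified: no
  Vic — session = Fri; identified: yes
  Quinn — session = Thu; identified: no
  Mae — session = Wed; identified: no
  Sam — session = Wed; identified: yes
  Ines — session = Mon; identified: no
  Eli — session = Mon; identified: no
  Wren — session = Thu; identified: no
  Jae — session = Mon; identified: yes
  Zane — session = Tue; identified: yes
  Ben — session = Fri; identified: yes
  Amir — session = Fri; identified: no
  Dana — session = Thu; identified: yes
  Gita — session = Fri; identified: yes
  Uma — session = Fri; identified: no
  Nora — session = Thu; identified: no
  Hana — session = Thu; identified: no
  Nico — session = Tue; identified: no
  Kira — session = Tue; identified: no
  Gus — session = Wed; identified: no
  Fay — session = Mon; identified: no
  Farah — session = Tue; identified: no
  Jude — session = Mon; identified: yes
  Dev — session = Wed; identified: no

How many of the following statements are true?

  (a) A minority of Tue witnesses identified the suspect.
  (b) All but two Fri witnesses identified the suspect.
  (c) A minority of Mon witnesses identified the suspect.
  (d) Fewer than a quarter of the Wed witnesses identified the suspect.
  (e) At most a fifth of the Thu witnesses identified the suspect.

4

(a) Tue: |A| = 5, |A ∩ B| = 2; needs |A ∩ B| < |A ∖ B| — true.
(b) Fri: |A| = 9, |A ∩ B| = 7; needs |A ∖ B| = 2 — true.
(c) Mon: |A| = 9, |A ∩ B| = 4; needs |A ∩ B| < |A ∖ B| — true.
(d) Wed: |A| = 5, |A ∩ B| = 1; needs |A ∩ B| / |A| < 1/4 — true.
(e) Thu: |A| = 9, |A ∩ B| = 2; needs |A ∩ B| / |A| ≤ 1/5 — false.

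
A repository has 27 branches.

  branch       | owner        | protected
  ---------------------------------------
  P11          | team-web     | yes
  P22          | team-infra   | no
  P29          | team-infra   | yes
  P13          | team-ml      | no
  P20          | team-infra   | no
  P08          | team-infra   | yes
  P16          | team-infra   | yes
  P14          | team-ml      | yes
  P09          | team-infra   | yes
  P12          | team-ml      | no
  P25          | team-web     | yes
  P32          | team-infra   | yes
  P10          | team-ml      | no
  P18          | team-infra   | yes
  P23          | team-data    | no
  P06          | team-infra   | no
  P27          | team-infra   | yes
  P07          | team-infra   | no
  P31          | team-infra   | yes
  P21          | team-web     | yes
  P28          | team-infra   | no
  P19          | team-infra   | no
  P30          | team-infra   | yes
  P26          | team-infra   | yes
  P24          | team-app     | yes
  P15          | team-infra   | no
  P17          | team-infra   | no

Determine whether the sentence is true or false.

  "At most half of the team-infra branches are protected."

False

'At most half of the team-infra branches are protected' holds iff |A ∩ B| ≤ |A ∖ B|.
|A| = 18, |A ∩ B| = 10, |A ∖ B| = 8.
10 > 8, so the statement is false.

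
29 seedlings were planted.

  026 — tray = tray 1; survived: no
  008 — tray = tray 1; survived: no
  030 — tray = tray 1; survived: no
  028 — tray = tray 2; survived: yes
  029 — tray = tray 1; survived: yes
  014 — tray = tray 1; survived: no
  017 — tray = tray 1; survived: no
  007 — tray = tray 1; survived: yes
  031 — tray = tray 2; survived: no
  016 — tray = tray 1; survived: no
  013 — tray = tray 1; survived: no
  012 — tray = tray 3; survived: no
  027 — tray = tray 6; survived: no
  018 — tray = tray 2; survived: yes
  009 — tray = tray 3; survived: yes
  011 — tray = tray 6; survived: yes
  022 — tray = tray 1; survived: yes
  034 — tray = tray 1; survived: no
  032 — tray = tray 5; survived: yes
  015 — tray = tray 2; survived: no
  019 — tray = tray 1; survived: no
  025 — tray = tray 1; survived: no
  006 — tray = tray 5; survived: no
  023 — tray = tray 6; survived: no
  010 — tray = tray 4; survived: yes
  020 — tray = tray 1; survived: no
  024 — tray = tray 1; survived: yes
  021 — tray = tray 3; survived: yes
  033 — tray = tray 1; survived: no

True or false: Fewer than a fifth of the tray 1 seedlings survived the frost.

False

'Fewer than a fifth of the tray 1 seedlings survived the frost' holds iff |A ∩ B| / |A| < 1/5.
|A| = 16, |A ∩ B| = 4, |A ∖ B| = 12.
|A ∩ B|/|A| = 4/16, so the statement is false.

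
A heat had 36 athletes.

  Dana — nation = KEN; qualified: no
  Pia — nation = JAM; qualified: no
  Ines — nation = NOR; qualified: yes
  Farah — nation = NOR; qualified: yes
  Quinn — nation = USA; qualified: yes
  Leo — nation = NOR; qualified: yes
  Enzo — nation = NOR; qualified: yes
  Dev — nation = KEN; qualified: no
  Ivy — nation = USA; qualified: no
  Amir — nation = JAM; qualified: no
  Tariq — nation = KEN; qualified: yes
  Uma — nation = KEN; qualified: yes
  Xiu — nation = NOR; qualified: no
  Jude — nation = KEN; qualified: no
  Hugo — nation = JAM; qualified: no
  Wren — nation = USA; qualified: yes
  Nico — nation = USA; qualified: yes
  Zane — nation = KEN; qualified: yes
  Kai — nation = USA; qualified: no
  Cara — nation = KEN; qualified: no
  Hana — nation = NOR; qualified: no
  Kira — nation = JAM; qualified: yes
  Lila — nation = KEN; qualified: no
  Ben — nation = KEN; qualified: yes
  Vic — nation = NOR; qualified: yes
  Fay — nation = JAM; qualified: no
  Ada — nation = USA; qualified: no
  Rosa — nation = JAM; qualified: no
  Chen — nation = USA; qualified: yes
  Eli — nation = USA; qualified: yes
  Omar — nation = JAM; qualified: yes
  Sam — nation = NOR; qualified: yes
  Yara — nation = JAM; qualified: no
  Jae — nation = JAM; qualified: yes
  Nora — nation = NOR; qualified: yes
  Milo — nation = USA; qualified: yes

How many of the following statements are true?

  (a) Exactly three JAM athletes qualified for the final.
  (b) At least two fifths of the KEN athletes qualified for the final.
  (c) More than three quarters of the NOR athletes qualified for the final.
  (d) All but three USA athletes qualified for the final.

(a) JAM: |A| = 9, |A ∩ B| = 3; needs |A ∩ B| = 3 — true.
(b) KEN: |A| = 9, |A ∩ B| = 4; needs |A ∩ B| / |A| ≥ 2/5 — true.
(c) NOR: |A| = 9, |A ∩ B| = 7; needs |A ∩ B| / |A| > 3/4 — true.
(d) USA: |A| = 9, |A ∩ B| = 6; needs |A ∖ B| = 3 — true.

4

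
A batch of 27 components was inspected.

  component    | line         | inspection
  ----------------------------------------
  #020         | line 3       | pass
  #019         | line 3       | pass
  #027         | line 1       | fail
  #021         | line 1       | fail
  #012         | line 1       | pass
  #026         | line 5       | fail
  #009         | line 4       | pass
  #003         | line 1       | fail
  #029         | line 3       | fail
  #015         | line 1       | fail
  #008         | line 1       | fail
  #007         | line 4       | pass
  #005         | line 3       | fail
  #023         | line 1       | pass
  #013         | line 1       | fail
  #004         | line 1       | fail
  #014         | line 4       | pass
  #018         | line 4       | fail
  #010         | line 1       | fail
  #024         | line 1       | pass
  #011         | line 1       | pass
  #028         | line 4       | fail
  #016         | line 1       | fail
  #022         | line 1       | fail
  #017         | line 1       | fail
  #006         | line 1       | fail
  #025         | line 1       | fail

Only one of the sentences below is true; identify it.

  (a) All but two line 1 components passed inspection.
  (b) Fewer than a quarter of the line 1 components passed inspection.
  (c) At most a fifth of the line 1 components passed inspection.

|A| = 17, |A ∩ B| = 4, |A ∖ B| = 13.
(a) requires |A ∖ B| = 2: false.
(b) requires |A ∩ B| / |A| < 1/4: true.
(c) requires |A ∩ B| / |A| ≤ 1/5: false.

(b)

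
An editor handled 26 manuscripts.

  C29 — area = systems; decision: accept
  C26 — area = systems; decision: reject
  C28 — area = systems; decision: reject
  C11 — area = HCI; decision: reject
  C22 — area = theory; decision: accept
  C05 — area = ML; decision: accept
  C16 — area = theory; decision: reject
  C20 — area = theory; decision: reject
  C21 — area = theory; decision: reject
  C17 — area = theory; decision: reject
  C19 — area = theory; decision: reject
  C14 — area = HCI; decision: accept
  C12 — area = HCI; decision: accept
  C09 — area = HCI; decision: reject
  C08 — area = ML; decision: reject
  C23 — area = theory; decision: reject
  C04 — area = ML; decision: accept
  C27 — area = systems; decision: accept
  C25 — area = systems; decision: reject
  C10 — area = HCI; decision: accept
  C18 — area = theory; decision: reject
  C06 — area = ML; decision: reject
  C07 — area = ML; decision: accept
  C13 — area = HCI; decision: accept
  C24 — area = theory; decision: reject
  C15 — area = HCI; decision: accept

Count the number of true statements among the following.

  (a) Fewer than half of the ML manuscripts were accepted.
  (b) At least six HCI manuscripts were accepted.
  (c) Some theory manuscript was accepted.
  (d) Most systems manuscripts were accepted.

(a) ML: |A| = 5, |A ∩ B| = 3; needs |A ∩ B| < |A ∖ B| — false.
(b) HCI: |A| = 7, |A ∩ B| = 5; needs |A ∩ B| ≥ 6 — false.
(c) theory: |A| = 9, |A ∩ B| = 1; needs A ∩ B ≠ ∅ (|A ∩ B| ≥ 1) — true.
(d) systems: |A| = 5, |A ∩ B| = 2; needs |A ∩ B| > |A ∖ B| — false.

1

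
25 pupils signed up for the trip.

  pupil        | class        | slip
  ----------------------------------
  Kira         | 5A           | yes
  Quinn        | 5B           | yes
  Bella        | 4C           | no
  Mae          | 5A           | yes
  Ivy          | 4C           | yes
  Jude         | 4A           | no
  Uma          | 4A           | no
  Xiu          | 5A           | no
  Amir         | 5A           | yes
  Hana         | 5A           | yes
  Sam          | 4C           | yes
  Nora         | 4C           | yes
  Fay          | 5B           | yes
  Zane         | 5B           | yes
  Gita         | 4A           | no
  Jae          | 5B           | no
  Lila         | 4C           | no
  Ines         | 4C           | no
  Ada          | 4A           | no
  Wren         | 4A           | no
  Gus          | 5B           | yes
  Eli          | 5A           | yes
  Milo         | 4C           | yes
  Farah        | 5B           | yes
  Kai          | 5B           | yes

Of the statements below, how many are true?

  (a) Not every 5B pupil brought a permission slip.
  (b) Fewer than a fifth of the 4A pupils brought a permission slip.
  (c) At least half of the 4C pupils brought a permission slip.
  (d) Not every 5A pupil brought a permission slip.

(a) 5B: |A| = 7, |A ∩ B| = 6; needs A ⊄ B (|A ∖ B| ≥ 1) — true.
(b) 4A: |A| = 5, |A ∩ B| = 0; needs |A ∩ B| / |A| < 1/5 — true.
(c) 4C: |A| = 7, |A ∩ B| = 4; needs |A ∩ B| ≥ |A ∖ B| — true.
(d) 5A: |A| = 6, |A ∩ B| = 5; needs A ⊄ B (|A ∖ B| ≥ 1) — true.

4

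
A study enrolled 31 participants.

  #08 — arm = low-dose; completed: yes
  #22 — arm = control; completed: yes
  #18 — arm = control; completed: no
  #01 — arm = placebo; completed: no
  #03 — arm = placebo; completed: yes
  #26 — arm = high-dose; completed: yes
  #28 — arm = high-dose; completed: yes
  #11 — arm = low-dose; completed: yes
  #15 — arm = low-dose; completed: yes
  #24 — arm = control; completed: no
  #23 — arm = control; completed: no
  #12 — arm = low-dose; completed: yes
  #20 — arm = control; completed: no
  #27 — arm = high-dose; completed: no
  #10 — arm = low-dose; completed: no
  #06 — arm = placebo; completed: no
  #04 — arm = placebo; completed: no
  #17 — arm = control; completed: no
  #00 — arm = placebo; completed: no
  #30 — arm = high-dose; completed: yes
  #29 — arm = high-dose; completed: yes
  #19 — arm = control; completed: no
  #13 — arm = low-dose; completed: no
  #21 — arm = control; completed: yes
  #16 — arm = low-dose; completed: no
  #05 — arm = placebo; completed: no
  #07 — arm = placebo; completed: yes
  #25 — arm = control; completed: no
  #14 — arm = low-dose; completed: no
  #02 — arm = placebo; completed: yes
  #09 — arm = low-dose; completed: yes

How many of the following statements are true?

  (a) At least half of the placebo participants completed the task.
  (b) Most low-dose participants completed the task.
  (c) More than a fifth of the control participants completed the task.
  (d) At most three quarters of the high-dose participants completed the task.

2

(a) placebo: |A| = 8, |A ∩ B| = 3; needs |A ∩ B| ≥ |A ∖ B| — false.
(b) low-dose: |A| = 9, |A ∩ B| = 5; needs |A ∩ B| > |A ∖ B| — true.
(c) control: |A| = 9, |A ∩ B| = 2; needs |A ∩ B| / |A| > 1/5 — true.
(d) high-dose: |A| = 5, |A ∩ B| = 4; needs |A ∩ B| / |A| ≤ 3/4 — false.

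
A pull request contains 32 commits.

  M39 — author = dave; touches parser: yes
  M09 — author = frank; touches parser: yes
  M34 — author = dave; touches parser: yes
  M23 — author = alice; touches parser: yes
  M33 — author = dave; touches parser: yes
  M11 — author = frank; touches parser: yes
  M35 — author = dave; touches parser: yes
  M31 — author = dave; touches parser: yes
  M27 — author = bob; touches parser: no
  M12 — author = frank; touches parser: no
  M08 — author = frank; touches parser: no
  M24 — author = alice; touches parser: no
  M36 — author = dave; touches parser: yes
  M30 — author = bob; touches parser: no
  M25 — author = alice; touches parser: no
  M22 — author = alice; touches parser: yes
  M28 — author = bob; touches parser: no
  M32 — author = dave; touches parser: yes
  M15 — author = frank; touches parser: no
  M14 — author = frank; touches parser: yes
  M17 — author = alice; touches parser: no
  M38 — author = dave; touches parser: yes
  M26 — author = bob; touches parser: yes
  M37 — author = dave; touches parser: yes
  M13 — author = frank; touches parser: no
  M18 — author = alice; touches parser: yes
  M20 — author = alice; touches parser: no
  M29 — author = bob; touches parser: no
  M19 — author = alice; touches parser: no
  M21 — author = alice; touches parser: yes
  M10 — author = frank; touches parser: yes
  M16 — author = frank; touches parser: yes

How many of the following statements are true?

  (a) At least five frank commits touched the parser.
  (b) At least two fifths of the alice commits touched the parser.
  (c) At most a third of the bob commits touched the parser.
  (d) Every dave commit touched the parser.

(a) frank: |A| = 9, |A ∩ B| = 5; needs |A ∩ B| ≥ 5 — true.
(b) alice: |A| = 9, |A ∩ B| = 4; needs |A ∩ B| / |A| ≥ 2/5 — true.
(c) bob: |A| = 5, |A ∩ B| = 1; needs |A ∩ B| / |A| ≤ 1/3 — true.
(d) dave: |A| = 9, |A ∩ B| = 9; needs A ⊆ B, i.e. every element of A is in B (|A ∖ B| = 0) — true.

4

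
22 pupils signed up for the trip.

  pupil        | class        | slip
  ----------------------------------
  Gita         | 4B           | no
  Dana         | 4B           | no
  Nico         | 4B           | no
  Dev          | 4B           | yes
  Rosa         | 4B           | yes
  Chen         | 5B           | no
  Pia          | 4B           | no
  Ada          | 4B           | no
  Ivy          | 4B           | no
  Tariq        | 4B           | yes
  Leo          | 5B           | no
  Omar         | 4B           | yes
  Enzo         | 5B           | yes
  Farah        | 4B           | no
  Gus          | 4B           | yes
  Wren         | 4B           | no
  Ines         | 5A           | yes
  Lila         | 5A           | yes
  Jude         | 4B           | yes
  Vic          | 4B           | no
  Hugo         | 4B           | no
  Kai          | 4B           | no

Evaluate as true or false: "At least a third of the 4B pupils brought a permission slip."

'At least a third of the 4B pupils brought a permission slip' holds iff |A ∩ B| / |A| ≥ 1/3.
|A| = 17, |A ∩ B| = 6, |A ∖ B| = 11.
|A ∩ B|/|A| = 6/17, so the statement is true.

True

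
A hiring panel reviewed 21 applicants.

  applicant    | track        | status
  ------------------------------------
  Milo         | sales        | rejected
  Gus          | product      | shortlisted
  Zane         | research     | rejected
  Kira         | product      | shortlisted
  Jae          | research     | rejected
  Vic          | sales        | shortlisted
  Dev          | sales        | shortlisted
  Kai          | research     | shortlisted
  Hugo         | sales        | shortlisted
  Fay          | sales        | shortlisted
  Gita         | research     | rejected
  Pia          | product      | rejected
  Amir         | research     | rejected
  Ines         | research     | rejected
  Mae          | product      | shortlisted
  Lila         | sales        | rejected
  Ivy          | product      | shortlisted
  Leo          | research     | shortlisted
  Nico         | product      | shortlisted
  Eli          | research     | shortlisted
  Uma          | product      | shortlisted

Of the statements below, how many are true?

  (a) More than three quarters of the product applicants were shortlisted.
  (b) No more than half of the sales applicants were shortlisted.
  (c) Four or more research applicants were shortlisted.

1

(a) product: |A| = 7, |A ∩ B| = 6; needs |A ∩ B| / |A| > 3/4 — true.
(b) sales: |A| = 6, |A ∩ B| = 4; needs |A ∩ B| ≤ |A ∖ B| — false.
(c) research: |A| = 8, |A ∩ B| = 3; needs |A ∩ B| ≥ 4 — false.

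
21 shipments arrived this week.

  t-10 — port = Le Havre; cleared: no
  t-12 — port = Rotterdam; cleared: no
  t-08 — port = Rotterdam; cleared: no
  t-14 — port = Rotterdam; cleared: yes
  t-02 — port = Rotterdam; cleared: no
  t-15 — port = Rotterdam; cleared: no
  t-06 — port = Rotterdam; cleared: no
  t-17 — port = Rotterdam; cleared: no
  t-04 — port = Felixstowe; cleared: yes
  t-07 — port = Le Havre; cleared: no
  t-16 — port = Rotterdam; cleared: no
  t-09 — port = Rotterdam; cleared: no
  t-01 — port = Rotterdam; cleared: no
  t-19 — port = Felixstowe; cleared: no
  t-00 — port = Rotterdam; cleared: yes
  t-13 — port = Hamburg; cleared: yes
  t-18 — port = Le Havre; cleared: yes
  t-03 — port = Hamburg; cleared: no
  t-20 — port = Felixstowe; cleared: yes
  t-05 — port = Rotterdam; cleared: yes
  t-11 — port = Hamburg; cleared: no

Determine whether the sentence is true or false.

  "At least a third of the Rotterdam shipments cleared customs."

False

The determiner here denotes the relation: |A ∩ B| / |A| ≥ 1/3.
A (the restrictor) = {t-12, t-08, t-14, t-02, t-15, t-06, t-17, t-16, t-09, t-01, t-00, t-05}, |A| = 12.
A ∩ B = {t-14, t-00, t-05}, so |A ∩ B| = 3.
A ∖ B = {t-12, t-08, t-02, t-15, t-06, t-17, t-16, t-09, t-01}, so |A ∖ B| = 9.
|A ∩ B|/|A| = 3/12, so the statement is false.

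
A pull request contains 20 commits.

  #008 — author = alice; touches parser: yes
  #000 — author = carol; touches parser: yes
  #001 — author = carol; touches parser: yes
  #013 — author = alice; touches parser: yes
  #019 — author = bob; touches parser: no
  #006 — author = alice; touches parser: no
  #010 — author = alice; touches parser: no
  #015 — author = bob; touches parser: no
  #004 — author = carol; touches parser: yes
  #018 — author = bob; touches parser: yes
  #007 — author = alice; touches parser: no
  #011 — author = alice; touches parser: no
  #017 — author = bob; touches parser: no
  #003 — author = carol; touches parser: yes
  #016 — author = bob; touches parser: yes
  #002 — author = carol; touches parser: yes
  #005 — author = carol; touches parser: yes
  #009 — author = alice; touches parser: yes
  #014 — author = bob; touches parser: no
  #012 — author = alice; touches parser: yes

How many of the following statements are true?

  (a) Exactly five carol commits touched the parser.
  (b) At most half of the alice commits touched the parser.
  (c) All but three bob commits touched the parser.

1

(a) carol: |A| = 6, |A ∩ B| = 6; needs |A ∩ B| = 5 — false.
(b) alice: |A| = 8, |A ∩ B| = 4; needs |A ∩ B| ≤ |A ∖ B| — true.
(c) bob: |A| = 6, |A ∩ B| = 2; needs |A ∖ B| = 3 — false.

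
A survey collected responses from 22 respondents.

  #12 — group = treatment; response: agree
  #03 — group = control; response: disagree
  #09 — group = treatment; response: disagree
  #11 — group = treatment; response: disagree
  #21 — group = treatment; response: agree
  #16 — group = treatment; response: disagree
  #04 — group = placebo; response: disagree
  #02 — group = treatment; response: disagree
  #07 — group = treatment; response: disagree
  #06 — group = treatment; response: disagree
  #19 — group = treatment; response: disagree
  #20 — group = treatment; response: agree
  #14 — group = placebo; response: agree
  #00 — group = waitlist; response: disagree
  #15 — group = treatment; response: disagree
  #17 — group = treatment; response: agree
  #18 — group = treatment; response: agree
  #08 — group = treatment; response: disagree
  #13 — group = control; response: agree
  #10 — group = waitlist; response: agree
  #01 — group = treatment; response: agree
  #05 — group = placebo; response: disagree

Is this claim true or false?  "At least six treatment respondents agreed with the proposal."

True

The determiner here denotes the relation: |A ∩ B| ≥ 6.
|A| = 15, |A ∩ B| = 6, |A ∖ B| = 9.
|A ∩ B| = 6, so the statement is true.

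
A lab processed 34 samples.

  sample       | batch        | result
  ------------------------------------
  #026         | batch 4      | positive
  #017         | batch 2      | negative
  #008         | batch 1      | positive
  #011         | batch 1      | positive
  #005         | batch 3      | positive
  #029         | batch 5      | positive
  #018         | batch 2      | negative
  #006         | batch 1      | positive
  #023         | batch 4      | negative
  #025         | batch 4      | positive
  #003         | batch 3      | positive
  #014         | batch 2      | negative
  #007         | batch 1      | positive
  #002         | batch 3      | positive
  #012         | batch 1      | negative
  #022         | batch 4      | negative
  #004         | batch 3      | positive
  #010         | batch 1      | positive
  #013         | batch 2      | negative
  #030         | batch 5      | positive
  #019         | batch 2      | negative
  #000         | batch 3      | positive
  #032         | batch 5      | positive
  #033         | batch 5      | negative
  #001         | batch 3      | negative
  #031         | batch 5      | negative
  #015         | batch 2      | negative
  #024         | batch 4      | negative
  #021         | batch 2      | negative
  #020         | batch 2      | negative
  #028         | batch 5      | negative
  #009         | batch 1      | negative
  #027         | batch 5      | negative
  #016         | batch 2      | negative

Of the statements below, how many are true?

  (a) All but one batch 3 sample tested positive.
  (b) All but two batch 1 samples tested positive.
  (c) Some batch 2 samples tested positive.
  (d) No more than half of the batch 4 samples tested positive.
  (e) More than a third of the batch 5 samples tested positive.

4

(a) batch 3: |A| = 6, |A ∩ B| = 5; needs |A ∖ B| = 1 — true.
(b) batch 1: |A| = 7, |A ∩ B| = 5; needs |A ∖ B| = 2 — true.
(c) batch 2: |A| = 9, |A ∩ B| = 0; needs A ∩ B ≠ ∅ (|A ∩ B| ≥ 1) — false.
(d) batch 4: |A| = 5, |A ∩ B| = 2; needs |A ∩ B| ≤ |A ∖ B| — true.
(e) batch 5: |A| = 7, |A ∩ B| = 3; needs |A ∩ B| / |A| > 1/3 — true.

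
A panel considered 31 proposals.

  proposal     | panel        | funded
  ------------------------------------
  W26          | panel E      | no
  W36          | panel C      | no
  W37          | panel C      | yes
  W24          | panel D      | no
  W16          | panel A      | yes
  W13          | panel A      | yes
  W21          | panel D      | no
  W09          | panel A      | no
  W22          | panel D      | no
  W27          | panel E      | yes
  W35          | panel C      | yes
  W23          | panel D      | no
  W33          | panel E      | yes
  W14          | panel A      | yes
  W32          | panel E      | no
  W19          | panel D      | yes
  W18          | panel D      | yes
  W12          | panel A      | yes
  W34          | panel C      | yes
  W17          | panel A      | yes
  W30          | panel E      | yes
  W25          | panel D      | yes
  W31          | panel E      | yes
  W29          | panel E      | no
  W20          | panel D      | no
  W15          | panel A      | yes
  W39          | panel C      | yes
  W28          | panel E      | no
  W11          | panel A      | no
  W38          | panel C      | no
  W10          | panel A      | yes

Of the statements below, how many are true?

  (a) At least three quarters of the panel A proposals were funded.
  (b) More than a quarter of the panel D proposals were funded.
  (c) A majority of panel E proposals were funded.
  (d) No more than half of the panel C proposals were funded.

2

(a) panel A: |A| = 9, |A ∩ B| = 7; needs |A ∩ B| / |A| ≥ 3/4 — true.
(b) panel D: |A| = 8, |A ∩ B| = 3; needs |A ∩ B| / |A| > 1/4 — true.
(c) panel E: |A| = 8, |A ∩ B| = 4; needs |A ∩ B| > |A ∖ B| — false.
(d) panel C: |A| = 6, |A ∩ B| = 4; needs |A ∩ B| ≤ |A ∖ B| — false.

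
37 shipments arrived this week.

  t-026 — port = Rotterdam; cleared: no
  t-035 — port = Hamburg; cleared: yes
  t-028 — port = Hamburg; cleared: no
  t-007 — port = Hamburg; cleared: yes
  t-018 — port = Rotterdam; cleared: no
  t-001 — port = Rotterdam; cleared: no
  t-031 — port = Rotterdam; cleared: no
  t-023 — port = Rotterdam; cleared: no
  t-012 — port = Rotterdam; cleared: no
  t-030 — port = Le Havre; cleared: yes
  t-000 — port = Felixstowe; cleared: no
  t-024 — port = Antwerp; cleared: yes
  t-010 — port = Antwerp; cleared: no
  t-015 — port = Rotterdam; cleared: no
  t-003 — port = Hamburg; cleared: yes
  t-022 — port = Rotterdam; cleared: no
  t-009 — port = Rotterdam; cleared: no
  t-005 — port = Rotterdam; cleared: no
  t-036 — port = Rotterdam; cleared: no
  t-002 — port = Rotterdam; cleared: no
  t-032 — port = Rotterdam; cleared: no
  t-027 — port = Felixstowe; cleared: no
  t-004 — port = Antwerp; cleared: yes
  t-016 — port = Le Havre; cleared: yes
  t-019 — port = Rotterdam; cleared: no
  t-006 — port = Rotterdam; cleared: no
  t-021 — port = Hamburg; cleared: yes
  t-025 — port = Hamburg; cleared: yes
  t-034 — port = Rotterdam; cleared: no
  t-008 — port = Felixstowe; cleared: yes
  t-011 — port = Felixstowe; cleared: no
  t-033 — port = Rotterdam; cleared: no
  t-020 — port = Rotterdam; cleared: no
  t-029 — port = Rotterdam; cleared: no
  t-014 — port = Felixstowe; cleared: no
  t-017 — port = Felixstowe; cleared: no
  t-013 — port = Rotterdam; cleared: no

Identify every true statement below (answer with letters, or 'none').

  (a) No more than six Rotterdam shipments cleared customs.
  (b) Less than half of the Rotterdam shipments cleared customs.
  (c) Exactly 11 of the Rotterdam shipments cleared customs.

(a), (b)

|A| = 20, |A ∩ B| = 0, |A ∖ B| = 20.
(a) |A ∩ B| ≤ 6: holds.
(b) |A ∩ B| < |A ∖ B|: holds.
(c) |A ∩ B| = 11: fails.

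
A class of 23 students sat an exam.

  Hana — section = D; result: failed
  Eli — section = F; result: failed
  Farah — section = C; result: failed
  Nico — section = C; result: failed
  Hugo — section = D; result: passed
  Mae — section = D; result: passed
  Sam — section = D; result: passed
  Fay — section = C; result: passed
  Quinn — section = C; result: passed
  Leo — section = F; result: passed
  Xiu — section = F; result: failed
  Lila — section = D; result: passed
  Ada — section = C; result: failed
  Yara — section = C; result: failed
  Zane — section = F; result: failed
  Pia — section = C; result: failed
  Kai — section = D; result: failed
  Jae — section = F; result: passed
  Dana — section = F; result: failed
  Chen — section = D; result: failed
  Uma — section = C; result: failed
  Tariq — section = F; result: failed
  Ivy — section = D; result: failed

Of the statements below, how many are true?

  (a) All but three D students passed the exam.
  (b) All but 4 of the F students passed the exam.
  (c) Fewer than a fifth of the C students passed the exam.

(a) D: |A| = 8, |A ∩ B| = 4; needs |A ∖ B| = 3 — false.
(b) F: |A| = 7, |A ∩ B| = 2; needs |A ∖ B| = 4 — false.
(c) C: |A| = 8, |A ∩ B| = 2; needs |A ∩ B| / |A| < 1/5 — false.

0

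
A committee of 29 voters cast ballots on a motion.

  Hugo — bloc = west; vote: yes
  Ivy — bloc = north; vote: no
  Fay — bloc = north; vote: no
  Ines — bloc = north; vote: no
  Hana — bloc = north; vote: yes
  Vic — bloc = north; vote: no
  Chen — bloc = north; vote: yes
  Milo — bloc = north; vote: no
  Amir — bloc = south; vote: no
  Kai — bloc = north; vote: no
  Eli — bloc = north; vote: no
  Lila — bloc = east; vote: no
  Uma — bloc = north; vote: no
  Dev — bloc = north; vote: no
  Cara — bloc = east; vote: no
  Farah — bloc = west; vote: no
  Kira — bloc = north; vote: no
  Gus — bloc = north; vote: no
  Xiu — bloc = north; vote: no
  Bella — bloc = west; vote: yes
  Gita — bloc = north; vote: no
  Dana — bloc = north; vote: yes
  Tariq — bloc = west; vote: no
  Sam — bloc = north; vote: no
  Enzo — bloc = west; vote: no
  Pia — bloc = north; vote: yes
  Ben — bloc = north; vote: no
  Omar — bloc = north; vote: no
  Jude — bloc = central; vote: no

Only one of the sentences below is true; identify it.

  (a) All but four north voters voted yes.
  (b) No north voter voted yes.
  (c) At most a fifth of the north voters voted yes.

|A| = 20, |A ∩ B| = 4, |A ∖ B| = 16.
(a) requires |A ∖ B| = 4: false.
(b) requires A ∩ B = ∅ (|A ∩ B| = 0): false.
(c) requires |A ∩ B| / |A| ≤ 1/5: true.

(c)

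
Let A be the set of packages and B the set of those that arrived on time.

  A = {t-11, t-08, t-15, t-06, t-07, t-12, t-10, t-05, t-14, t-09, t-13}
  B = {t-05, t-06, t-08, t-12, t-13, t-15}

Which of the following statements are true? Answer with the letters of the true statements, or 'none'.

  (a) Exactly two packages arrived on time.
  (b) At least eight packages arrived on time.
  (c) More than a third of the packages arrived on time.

|A| = 11, |A ∩ B| = 6, |A ∖ B| = 5.
(a) |A ∩ B| = 2: fails.
(b) |A ∩ B| ≥ 8: fails.
(c) |A ∩ B| / |A| > 1/3: holds.

(c)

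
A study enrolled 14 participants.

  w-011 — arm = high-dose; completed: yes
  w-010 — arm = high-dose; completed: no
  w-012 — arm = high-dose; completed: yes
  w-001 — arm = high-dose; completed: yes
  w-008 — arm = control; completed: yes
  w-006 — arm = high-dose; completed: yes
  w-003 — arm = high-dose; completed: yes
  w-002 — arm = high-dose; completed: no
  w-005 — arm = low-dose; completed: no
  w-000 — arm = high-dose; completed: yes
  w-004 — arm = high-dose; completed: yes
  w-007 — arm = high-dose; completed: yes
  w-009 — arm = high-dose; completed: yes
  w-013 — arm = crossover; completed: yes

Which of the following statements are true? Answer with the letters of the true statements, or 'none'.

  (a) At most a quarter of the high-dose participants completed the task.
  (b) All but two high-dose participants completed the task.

|A| = 11, |A ∩ B| = 9, |A ∖ B| = 2.
(a) |A ∩ B| / |A| ≤ 1/4: fails.
(b) |A ∖ B| = 2: holds.

(b)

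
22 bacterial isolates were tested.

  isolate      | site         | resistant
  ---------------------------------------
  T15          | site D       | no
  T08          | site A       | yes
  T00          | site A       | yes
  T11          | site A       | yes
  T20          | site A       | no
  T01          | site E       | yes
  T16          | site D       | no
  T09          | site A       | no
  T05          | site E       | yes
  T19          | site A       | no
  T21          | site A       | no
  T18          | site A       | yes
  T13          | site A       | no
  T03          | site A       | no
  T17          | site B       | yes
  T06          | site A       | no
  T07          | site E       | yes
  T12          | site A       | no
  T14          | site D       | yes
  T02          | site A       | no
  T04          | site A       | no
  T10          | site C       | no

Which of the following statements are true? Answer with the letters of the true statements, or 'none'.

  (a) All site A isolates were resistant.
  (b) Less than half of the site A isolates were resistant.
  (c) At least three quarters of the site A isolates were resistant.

|A| = 14, |A ∩ B| = 4, |A ∖ B| = 10.
(a) A ⊆ B, i.e. every element of A is in B (|A ∖ B| = 0): fails.
(b) |A ∩ B| < |A ∖ B|: holds.
(c) |A ∩ B| / |A| ≥ 3/4: fails.

(b)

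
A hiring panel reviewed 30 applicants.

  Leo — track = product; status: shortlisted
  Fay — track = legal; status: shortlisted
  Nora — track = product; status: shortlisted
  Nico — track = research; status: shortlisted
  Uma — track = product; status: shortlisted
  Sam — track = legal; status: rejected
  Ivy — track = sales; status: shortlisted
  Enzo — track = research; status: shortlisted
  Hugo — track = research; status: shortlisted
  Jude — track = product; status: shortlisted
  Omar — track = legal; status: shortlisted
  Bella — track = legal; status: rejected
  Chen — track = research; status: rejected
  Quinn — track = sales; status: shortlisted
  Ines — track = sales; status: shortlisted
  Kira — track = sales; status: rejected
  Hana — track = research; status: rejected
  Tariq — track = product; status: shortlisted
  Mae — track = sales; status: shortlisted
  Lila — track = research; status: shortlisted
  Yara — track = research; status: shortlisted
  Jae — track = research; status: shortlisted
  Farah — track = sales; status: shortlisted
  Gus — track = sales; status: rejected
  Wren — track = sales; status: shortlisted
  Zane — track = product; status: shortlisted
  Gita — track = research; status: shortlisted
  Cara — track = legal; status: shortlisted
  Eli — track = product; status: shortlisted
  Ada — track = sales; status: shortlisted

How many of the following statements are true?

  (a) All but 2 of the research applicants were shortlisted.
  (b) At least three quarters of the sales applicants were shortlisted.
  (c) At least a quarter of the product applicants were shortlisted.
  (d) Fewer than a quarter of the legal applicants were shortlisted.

3

(a) research: |A| = 9, |A ∩ B| = 7; needs |A ∖ B| = 2 — true.
(b) sales: |A| = 9, |A ∩ B| = 7; needs |A ∩ B| / |A| ≥ 3/4 — true.
(c) product: |A| = 7, |A ∩ B| = 7; needs |A ∩ B| / |A| ≥ 1/4 — true.
(d) legal: |A| = 5, |A ∩ B| = 3; needs |A ∩ B| / |A| < 1/4 — false.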